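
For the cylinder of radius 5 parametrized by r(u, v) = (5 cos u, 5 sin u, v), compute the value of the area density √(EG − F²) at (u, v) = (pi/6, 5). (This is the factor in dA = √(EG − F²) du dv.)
√(EG − F²)|_{(pi/6, 5)} = 5

E = 25, F = 0, G = 1, so EG − F² = 25. Taking the positive square root: √(EG − F²) = 5. At (u, v) = (pi/6, 5): 5.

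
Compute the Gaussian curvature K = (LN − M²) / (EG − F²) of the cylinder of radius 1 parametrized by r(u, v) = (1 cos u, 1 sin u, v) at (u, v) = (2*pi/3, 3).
K = 0

Coefficients of the first fundamental form: E = 1, F = 0, G = 1.
Coefficients of the second fundamental form: L = -1, M = 0, N = 0.
Assemble K = (LN − M²)/(EG − F²) = 0. At (u, v) = (2*pi/3, 3): K = 0.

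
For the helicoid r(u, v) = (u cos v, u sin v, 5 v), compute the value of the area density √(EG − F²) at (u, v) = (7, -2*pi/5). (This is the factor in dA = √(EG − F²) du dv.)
√(EG − F²)|_{(7, -2*pi/5)} = sqrt(74)

E = 1, F = 0, G = u^2 + 25, so EG − F² = u^2 + 25. Taking the positive square root: √(EG − F²) = sqrt(u^2 + 25). At (u, v) = (7, -2*pi/5): sqrt(74).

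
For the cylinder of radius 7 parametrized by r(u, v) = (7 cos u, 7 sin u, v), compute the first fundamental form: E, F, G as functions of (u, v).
E = 49;  F = 0;  G = 1

Compute partials: r_u = (-7*sin(u), 7*cos(u), 0), r_v = (0, 0, 1). Then
  E = r_u · r_u = 49,
  F = r_u · r_v = 0,
  G = r_v · r_v = 1.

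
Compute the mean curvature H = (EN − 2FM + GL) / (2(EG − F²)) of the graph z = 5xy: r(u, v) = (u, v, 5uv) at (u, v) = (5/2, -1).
H = 2500/19683

With E = 25*v^2 + 1, F = 25*u*v, G = 25*u^2 + 1, L = 0, M = 5/sqrt(25*u^2 + 25*v^2 + 1), N = 0, assemble
  H = (EN − 2FM + GL) / (2(EG − F²)) = -125*u*v/(25*u^2 + 25*v^2 + 1)^(3/2).
At (u, v) = (5/2, -1): H = 2500/19683.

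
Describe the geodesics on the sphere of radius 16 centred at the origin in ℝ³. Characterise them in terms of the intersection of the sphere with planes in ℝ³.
Geodesics on the sphere of radius 16 are great circles — circles of radius 16 obtained as the intersection of the sphere with planes through the origin (the centre of the sphere).

A curve α(t) of nonzero constant speed on the sphere of radius 16 is a geodesic iff its acceleration α̈ is everywhere normal to the surface, i.e. parallel to the radial vector α(t). Then d/dt(α × α̇) = α̇ × α̇ + α × α̈ = 0, so α × α̇ is a constant vector n ≠ 0 and α(t) · n = 0 for all t: α lies in the plane through the origin with normal n. The intersection of that plane with the sphere is a circle of radius 16 (a great circle). Conversely, a great circle traversed at constant speed has centripetal acceleration pointing at the origin, hence normal to the sphere, so every great circle is a geodesic.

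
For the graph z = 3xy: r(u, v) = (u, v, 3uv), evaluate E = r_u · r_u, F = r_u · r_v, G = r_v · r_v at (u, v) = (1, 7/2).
E = 445/4;  F = 63/2;  G = 10

Partials: r_u = (1, 0, 3*v), r_v = (0, 1, 3*u). As functions of (u, v):
  E = r_u · r_u = 9*v^2 + 1,
  F = r_u · r_v = 9*u*v,
  G = r_v · r_v = 9*u^2 + 1.
Evaluating at (u, v) = (1, 7/2): E = 445/4, F = 63/2, G = 10.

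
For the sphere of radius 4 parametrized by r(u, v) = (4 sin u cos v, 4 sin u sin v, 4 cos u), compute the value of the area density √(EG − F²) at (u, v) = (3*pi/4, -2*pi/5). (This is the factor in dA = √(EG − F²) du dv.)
√(EG − F²)|_{(3*pi/4, -2*pi/5)} = 8*sqrt(2)

E = 16, F = 0, G = 16*sin(u)^2, so EG − F² = 256*sin(u)^2. Taking the positive square root: √(EG − F²) = 16*Abs(sin(u)). At (u, v) = (3*pi/4, -2*pi/5): 8*sqrt(2).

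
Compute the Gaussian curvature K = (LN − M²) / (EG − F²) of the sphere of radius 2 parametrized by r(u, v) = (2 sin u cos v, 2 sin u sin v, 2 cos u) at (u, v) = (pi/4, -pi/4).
K = 1/4

Coefficients of the first fundamental form: E = 4, F = 0, G = 4*sin(u)^2.
Coefficients of the second fundamental form: L = -2*sin(u)/Abs(sin(u)), M = 0, N = -2*sin(u)^3/Abs(sin(u)).
Assemble K = (LN − M²)/(EG − F²) = 1/4. At (u, v) = (pi/4, -pi/4): K = 1/4.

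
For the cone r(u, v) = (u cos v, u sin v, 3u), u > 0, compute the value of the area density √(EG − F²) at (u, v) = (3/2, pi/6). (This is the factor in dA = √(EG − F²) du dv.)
√(EG − F²)|_{(3/2, pi/6)} = 3*sqrt(10)/2

E = 10, F = 0, G = u^2, so EG − F² = 10*u^2. Taking the positive square root: √(EG − F²) = sqrt(10)*Abs(u). At (u, v) = (3/2, pi/6): 3*sqrt(10)/2.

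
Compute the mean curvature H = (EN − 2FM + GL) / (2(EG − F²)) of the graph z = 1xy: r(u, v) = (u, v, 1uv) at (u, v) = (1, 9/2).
H = -36*sqrt(89)/7921

With E = v^2 + 1, F = u*v, G = u^2 + 1, L = 0, M = 1/sqrt(u^2 + v^2 + 1), N = 0, assemble
  H = (EN − 2FM + GL) / (2(EG − F²)) = -u*v/(u^2 + v^2 + 1)^(3/2).
At (u, v) = (1, 9/2): H = -36*sqrt(89)/7921.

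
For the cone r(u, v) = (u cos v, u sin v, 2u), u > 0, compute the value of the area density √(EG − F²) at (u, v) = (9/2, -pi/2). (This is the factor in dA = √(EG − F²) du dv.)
√(EG − F²)|_{(9/2, -pi/2)} = 9*sqrt(5)/2

E = 5, F = 0, G = u^2, so EG − F² = 5*u^2. Taking the positive square root: √(EG − F²) = sqrt(5)*Abs(u). At (u, v) = (9/2, -pi/2): 9*sqrt(5)/2.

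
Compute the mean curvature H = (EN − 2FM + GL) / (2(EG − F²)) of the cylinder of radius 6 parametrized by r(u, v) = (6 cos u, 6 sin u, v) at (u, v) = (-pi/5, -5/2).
H = -1/12

With E = 36, F = 0, G = 1, L = -6, M = 0, N = 0, assemble
  H = (EN − 2FM + GL) / (2(EG − F²)) = -1/12.
At (u, v) = (-pi/5, -5/2): H = -1/12.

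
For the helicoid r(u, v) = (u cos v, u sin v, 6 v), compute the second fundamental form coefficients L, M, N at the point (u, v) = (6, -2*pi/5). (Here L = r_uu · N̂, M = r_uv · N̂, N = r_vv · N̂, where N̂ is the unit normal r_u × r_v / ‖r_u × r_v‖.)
L = 0;  M = -sqrt(2)/2;  N = 0

Compute the unit normal N̂(u, v) = (6*sin(v)/sqrt(u^2 + 36), -6*cos(v)/sqrt(u^2 + 36), u/sqrt(u^2 + 36)), and the second partials r_uu, r_uv, r_vv. Take dot products:
  L(u, v) = r_uu · N̂ = 0,
  M(u, v) = r_uv · N̂ = -6/sqrt(u^2 + 36),
  N(u, v) = r_vv · N̂ = 0.
Evaluating at (u, v) = (6, -2*pi/5):
  L = 0, M = -sqrt(2)/2, N = 0.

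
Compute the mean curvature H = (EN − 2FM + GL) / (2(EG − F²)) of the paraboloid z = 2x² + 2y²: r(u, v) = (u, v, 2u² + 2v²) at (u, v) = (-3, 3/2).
H = 364*sqrt(181)/32761

With E = 16*u^2 + 1, F = 16*u*v, G = 16*v^2 + 1, L = 4/sqrt(16*u^2 + 16*v^2 + 1), M = 0, N = 4/sqrt(16*u^2 + 16*v^2 + 1), assemble
  H = (EN − 2FM + GL) / (2(EG − F²)) = 4*(8*u^2 + 8*v^2 + 1)/(16*u^2 + 16*v^2 + 1)^(3/2).
At (u, v) = (-3, 3/2): H = 364*sqrt(181)/32761.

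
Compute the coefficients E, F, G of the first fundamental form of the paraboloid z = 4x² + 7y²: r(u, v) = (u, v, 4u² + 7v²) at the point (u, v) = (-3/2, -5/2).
E = 145;  F = 420;  G = 1226

Partials: r_u = (1, 0, 8*u), r_v = (0, 1, 14*v). As functions of (u, v):
  E = r_u · r_u = 64*u^2 + 1,
  F = r_u · r_v = 112*u*v,
  G = r_v · r_v = 196*v^2 + 1.
Evaluating at (u, v) = (-3/2, -5/2): E = 145, F = 420, G = 1226.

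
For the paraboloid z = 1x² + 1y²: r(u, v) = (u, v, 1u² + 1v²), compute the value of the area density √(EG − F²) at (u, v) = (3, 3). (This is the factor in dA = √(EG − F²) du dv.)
√(EG − F²)|_{(3, 3)} = sqrt(73)

E = 4*u^2 + 1, F = 4*u*v, G = 4*v^2 + 1, so EG − F² = 4*u^2 + 4*v^2 + 1. Taking the positive square root: √(EG − F²) = sqrt(4*u^2 + 4*v^2 + 1). At (u, v) = (3, 3): sqrt(73).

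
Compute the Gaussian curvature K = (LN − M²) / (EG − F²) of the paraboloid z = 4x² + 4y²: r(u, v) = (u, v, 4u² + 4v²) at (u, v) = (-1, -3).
K = 64/410881

Coefficients of the first fundamental form: E = 64*u^2 + 1, F = 64*u*v, G = 64*v^2 + 1.
Coefficients of the second fundamental form: L = 8/sqrt(64*u^2 + 64*v^2 + 1), M = 0, N = 8/sqrt(64*u^2 + 64*v^2 + 1).
Assemble K = (LN − M²)/(EG − F²) = 64/(4096*u^4 + 8192*u^2*v^2 + 128*u^2 + 4096*v^4 + 128*v^2 + 1). At (u, v) = (-1, -3): K = 64/410881.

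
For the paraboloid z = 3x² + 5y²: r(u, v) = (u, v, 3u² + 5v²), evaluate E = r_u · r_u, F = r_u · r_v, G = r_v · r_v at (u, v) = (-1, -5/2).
E = 37;  F = 150;  G = 626

Partials: r_u = (1, 0, 6*u), r_v = (0, 1, 10*v). As functions of (u, v):
  E = r_u · r_u = 36*u^2 + 1,
  F = r_u · r_v = 60*u*v,
  G = r_v · r_v = 100*v^2 + 1.
Evaluating at (u, v) = (-1, -5/2): E = 37, F = 150, G = 626.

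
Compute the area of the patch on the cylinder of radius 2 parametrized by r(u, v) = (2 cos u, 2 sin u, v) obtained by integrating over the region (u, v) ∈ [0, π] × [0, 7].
Area = 14*pi

Area = ∫∫ √(EG − F²) du dv with √(EG − F²) = 2. Integrating over [0, π] × [0, 7] gives 14*pi.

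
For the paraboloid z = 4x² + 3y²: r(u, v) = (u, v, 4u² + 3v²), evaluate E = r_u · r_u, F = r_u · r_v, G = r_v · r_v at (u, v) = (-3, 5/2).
E = 577;  F = -360;  G = 226

Partials: r_u = (1, 0, 8*u), r_v = (0, 1, 6*v). As functions of (u, v):
  E = r_u · r_u = 64*u^2 + 1,
  F = r_u · r_v = 48*u*v,
  G = r_v · r_v = 36*v^2 + 1.
Evaluating at (u, v) = (-3, 5/2): E = 577, F = -360, G = 226.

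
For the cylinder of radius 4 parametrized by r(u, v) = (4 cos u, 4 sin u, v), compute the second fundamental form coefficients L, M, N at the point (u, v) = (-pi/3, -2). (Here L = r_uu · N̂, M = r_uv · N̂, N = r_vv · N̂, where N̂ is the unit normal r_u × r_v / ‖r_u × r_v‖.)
L = -4;  M = 0;  N = 0

Compute the unit normal N̂(u, v) = (cos(u), sin(u), 0), and the second partials r_uu, r_uv, r_vv. Take dot products:
  L(u, v) = r_uu · N̂ = -4,
  M(u, v) = r_uv · N̂ = 0,
  N(u, v) = r_vv · N̂ = 0.
Evaluating at (u, v) = (-pi/3, -2):
  L = -4, M = 0, N = 0.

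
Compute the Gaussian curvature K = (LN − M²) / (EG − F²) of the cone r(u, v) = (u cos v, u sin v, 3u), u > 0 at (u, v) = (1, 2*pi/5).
K = 0

Coefficients of the first fundamental form: E = 10, F = 0, G = u^2.
Coefficients of the second fundamental form: L = 0, M = 0, N = 3*sqrt(10)*u^2/(10*Abs(u)).
Assemble K = (LN − M²)/(EG − F²) = 0. At (u, v) = (1, 2*pi/5): K = 0.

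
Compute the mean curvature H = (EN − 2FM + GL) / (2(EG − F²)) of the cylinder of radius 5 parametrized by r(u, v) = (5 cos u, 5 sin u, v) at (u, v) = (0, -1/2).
H = -1/10

With E = 25, F = 0, G = 1, L = -5, M = 0, N = 0, assemble
  H = (EN − 2FM + GL) / (2(EG − F²)) = -1/10.
At (u, v) = (0, -1/2): H = -1/10.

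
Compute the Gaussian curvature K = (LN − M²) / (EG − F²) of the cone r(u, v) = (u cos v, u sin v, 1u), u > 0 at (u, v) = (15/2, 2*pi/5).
K = 0

Coefficients of the first fundamental form: E = 2, F = 0, G = u^2.
Coefficients of the second fundamental form: L = 0, M = 0, N = sqrt(2)*u^2/(2*Abs(u)).
Assemble K = (LN − M²)/(EG − F²) = 0. At (u, v) = (15/2, 2*pi/5): K = 0.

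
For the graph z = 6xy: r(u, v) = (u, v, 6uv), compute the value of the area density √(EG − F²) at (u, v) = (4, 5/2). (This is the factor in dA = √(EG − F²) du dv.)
√(EG − F²)|_{(4, 5/2)} = sqrt(802)

E = 36*v^2 + 1, F = 36*u*v, G = 36*u^2 + 1, so EG − F² = 36*u^2 + 36*v^2 + 1. Taking the positive square root: √(EG − F²) = sqrt(36*u^2 + 36*v^2 + 1). At (u, v) = (4, 5/2): sqrt(802).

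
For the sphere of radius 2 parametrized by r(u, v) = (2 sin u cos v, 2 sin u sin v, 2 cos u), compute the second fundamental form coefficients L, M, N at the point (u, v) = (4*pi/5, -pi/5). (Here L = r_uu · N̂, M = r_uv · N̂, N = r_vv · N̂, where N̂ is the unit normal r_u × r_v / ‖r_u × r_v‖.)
L = -2;  M = 0;  N = -5/4 + sqrt(5)/4

Compute the unit normal N̂(u, v) = (sin(u)^2*cos(v)/Abs(sin(u)), sin(u)^2*sin(v)/Abs(sin(u)), sin(2*u)/(2*Abs(sin(u)))), and the second partials r_uu, r_uv, r_vv. Take dot products:
  L(u, v) = r_uu · N̂ = -2*sin(u)/Abs(sin(u)),
  M(u, v) = r_uv · N̂ = 0,
  N(u, v) = r_vv · N̂ = -2*sin(u)^3/Abs(sin(u)).
Evaluating at (u, v) = (4*pi/5, -pi/5):
  L = -2, M = 0, N = -5/4 + sqrt(5)/4.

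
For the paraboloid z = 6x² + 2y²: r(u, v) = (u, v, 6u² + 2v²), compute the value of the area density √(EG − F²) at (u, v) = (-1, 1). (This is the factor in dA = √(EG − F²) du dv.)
√(EG − F²)|_{(-1, 1)} = sqrt(161)

E = 144*u^2 + 1, F = 48*u*v, G = 16*v^2 + 1, so EG − F² = 144*u^2 + 16*v^2 + 1. Taking the positive square root: √(EG − F²) = sqrt(144*u^2 + 16*v^2 + 1). At (u, v) = (-1, 1): sqrt(161).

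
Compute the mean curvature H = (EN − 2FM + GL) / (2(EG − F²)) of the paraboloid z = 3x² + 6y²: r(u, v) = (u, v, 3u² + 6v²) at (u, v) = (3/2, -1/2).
H = 603*sqrt(118)/13924

With E = 36*u^2 + 1, F = 72*u*v, G = 144*v^2 + 1, L = 6/sqrt(36*u^2 + 144*v^2 + 1), M = 0, N = 12/sqrt(36*u^2 + 144*v^2 + 1), assemble
  H = (EN − 2FM + GL) / (2(EG − F²)) = 9*(24*u^2 + 48*v^2 + 1)/(36*u^2 + 144*v^2 + 1)^(3/2).
At (u, v) = (3/2, -1/2): H = 603*sqrt(118)/13924.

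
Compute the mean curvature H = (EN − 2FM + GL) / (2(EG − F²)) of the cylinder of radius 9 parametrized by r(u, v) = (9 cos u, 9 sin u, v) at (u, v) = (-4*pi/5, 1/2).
H = -1/18

With E = 81, F = 0, G = 1, L = -9, M = 0, N = 0, assemble
  H = (EN − 2FM + GL) / (2(EG − F²)) = -1/18.
At (u, v) = (-4*pi/5, 1/2): H = -1/18.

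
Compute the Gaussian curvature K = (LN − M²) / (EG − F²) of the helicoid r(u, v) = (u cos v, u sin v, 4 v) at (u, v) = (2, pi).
K = -1/25

Coefficients of the first fundamental form: E = 1, F = 0, G = u^2 + 16.
Coefficients of the second fundamental form: L = 0, M = -4/sqrt(u^2 + 16), N = 0.
Assemble K = (LN − M²)/(EG − F²) = -16/(u^2 + 16)^2. At (u, v) = (2, pi): K = -1/25.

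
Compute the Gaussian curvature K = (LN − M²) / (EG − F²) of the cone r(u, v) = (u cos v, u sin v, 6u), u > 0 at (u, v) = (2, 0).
K = 0

Coefficients of the first fundamental form: E = 37, F = 0, G = u^2.
Coefficients of the second fundamental form: L = 0, M = 0, N = 6*sqrt(37)*u^2/(37*Abs(u)).
Assemble K = (LN − M²)/(EG − F²) = 0. At (u, v) = (2, 0): K = 0.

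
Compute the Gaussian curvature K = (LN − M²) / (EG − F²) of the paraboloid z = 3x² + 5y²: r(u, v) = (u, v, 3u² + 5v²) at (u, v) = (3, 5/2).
K = 3/45125

Coefficients of the first fundamental form: E = 36*u^2 + 1, F = 60*u*v, G = 100*v^2 + 1.
Coefficients of the second fundamental form: L = 6/sqrt(36*u^2 + 100*v^2 + 1), M = 0, N = 10/sqrt(36*u^2 + 100*v^2 + 1).
Assemble K = (LN − M²)/(EG − F²) = 60/(1296*u^4 + 7200*u^2*v^2 + 72*u^2 + 10000*v^4 + 200*v^2 + 1). At (u, v) = (3, 5/2): K = 3/45125.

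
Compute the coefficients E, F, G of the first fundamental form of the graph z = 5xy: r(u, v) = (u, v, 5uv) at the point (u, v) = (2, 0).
E = 1;  F = 0;  G = 101

Partials: r_u = (1, 0, 5*v), r_v = (0, 1, 5*u). As functions of (u, v):
  E = r_u · r_u = 25*v^2 + 1,
  F = r_u · r_v = 25*u*v,
  G = r_v · r_v = 25*u^2 + 1.
Evaluating at (u, v) = (2, 0): E = 1, F = 0, G = 101.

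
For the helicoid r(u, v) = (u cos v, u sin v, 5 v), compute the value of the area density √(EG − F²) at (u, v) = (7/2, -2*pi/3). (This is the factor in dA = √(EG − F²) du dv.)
√(EG − F²)|_{(7/2, -2*pi/3)} = sqrt(149)/2

E = 1, F = 0, G = u^2 + 25, so EG − F² = u^2 + 25. Taking the positive square root: √(EG − F²) = sqrt(u^2 + 25). At (u, v) = (7/2, -2*pi/3): sqrt(149)/2.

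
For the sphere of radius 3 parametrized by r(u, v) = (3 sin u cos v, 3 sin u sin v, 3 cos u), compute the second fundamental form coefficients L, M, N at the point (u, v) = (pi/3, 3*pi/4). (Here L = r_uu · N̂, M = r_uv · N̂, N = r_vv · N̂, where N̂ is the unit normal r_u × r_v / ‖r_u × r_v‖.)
L = -3;  M = 0;  N = -9/4

Compute the unit normal N̂(u, v) = (sin(u)^2*cos(v)/Abs(sin(u)), sin(u)^2*sin(v)/Abs(sin(u)), sin(2*u)/(2*Abs(sin(u)))), and the second partials r_uu, r_uv, r_vv. Take dot products:
  L(u, v) = r_uu · N̂ = -3*sin(u)/Abs(sin(u)),
  M(u, v) = r_uv · N̂ = 0,
  N(u, v) = r_vv · N̂ = -3*sin(u)^3/Abs(sin(u)).
Evaluating at (u, v) = (pi/3, 3*pi/4):
  L = -3, M = 0, N = -9/4.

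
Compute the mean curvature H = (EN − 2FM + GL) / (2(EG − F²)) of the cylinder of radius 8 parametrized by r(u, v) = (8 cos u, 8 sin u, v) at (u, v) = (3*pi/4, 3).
H = -1/16

With E = 64, F = 0, G = 1, L = -8, M = 0, N = 0, assemble
  H = (EN − 2FM + GL) / (2(EG − F²)) = -1/16.
At (u, v) = (3*pi/4, 3): H = -1/16.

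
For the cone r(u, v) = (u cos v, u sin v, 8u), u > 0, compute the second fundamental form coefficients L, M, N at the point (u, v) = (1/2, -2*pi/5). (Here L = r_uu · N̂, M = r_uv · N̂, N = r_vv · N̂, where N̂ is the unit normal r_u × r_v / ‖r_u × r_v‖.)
L = 0;  M = 0;  N = 4*sqrt(65)/65

Compute the unit normal N̂(u, v) = (-8*sqrt(65)*u*cos(v)/(65*Abs(u)), -8*sqrt(65)*u*sin(v)/(65*Abs(u)), sqrt(65)*u/(65*Abs(u))), and the second partials r_uu, r_uv, r_vv. Take dot products:
  L(u, v) = r_uu · N̂ = 0,
  M(u, v) = r_uv · N̂ = 0,
  N(u, v) = r_vv · N̂ = 8*sqrt(65)*u^2/(65*Abs(u)).
Evaluating at (u, v) = (1/2, -2*pi/5):
  L = 0, M = 0, N = 4*sqrt(65)/65.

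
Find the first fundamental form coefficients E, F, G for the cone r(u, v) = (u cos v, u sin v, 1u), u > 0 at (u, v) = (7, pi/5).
E = 2;  F = 0;  G = 49

Partials: r_u = (cos(v), sin(v), 1), r_v = (-u*sin(v), u*cos(v), 0). As functions of (u, v):
  E = r_u · r_u = 2,
  F = r_u · r_v = 0,
  G = r_v · r_v = u^2.
Evaluating at (u, v) = (7, pi/5): E = 2, F = 0, G = 49.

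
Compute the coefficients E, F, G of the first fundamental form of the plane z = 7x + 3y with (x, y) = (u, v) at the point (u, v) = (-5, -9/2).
E = 50;  F = 21;  G = 10

Partials: r_u = (1, 0, 7), r_v = (0, 1, 3). As functions of (u, v):
  E = r_u · r_u = 50,
  F = r_u · r_v = 21,
  G = r_v · r_v = 10.
Evaluating at (u, v) = (-5, -9/2): E = 50, F = 21, G = 10.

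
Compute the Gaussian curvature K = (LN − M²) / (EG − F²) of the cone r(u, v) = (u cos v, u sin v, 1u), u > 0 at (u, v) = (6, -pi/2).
K = 0

Coefficients of the first fundamental form: E = 2, F = 0, G = u^2.
Coefficients of the second fundamental form: L = 0, M = 0, N = sqrt(2)*u^2/(2*Abs(u)).
Assemble K = (LN − M²)/(EG − F²) = 0. At (u, v) = (6, -pi/2): K = 0.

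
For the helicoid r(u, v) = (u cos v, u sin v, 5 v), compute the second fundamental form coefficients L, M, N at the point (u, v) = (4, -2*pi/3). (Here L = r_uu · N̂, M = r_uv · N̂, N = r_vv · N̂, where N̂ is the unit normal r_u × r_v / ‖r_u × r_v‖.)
L = 0;  M = -5*sqrt(41)/41;  N = 0

Compute the unit normal N̂(u, v) = (5*sin(v)/sqrt(u^2 + 25), -5*cos(v)/sqrt(u^2 + 25), u/sqrt(u^2 + 25)), and the second partials r_uu, r_uv, r_vv. Take dot products:
  L(u, v) = r_uu · N̂ = 0,
  M(u, v) = r_uv · N̂ = -5/sqrt(u^2 + 25),
  N(u, v) = r_vv · N̂ = 0.
Evaluating at (u, v) = (4, -2*pi/3):
  L = 0, M = -5*sqrt(41)/41, N = 0.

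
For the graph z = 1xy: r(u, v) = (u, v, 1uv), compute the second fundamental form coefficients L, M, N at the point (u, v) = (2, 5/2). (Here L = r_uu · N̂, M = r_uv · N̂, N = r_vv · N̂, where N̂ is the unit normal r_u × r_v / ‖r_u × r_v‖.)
L = 0;  M = 2*sqrt(5)/15;  N = 0

Compute the unit normal N̂(u, v) = (-v/sqrt(u^2 + v^2 + 1), -u/sqrt(u^2 + v^2 + 1), 1/sqrt(u^2 + v^2 + 1)), and the second partials r_uu, r_uv, r_vv. Take dot products:
  L(u, v) = r_uu · N̂ = 0,
  M(u, v) = r_uv · N̂ = 1/sqrt(u^2 + v^2 + 1),
  N(u, v) = r_vv · N̂ = 0.
Evaluating at (u, v) = (2, 5/2):
  L = 0, M = 2*sqrt(5)/15, N = 0.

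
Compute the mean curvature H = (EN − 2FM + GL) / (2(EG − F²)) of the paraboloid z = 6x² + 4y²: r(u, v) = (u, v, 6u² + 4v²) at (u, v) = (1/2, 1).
H = 538*sqrt(101)/10201

With E = 144*u^2 + 1, F = 96*u*v, G = 64*v^2 + 1, L = 12/sqrt(144*u^2 + 64*v^2 + 1), M = 0, N = 8/sqrt(144*u^2 + 64*v^2 + 1), assemble
  H = (EN − 2FM + GL) / (2(EG − F²)) = 2*(288*u^2 + 192*v^2 + 5)/(144*u^2 + 64*v^2 + 1)^(3/2).
At (u, v) = (1/2, 1): H = 538*sqrt(101)/10201.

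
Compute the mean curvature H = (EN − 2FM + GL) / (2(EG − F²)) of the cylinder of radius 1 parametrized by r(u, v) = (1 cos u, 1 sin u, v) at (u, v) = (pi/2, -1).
H = -1/2

With E = 1, F = 0, G = 1, L = -1, M = 0, N = 0, assemble
  H = (EN − 2FM + GL) / (2(EG − F²)) = -1/2.
At (u, v) = (pi/2, -1): H = -1/2.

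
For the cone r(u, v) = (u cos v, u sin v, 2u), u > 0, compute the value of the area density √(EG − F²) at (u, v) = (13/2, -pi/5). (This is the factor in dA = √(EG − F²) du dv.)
√(EG − F²)|_{(13/2, -pi/5)} = 13*sqrt(5)/2

E = 5, F = 0, G = u^2, so EG − F² = 5*u^2. Taking the positive square root: √(EG − F²) = sqrt(5)*Abs(u). At (u, v) = (13/2, -pi/5): 13*sqrt(5)/2.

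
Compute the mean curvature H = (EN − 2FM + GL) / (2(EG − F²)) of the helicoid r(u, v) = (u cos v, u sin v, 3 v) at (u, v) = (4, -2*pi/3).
H = 0

With E = 1, F = 0, G = u^2 + 9, L = 0, M = -3/sqrt(u^2 + 9), N = 0, assemble
  H = (EN − 2FM + GL) / (2(EG − F²)) = 0.
At (u, v) = (4, -2*pi/3): H = 0.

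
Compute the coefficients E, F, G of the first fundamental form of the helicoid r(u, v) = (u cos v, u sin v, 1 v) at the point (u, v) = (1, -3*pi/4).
E = 1;  F = 0;  G = 2

Partials: r_u = (cos(v), sin(v), 0), r_v = (-u*sin(v), u*cos(v), 1). As functions of (u, v):
  E = r_u · r_u = 1,
  F = r_u · r_v = 0,
  G = r_v · r_v = u^2 + 1.
Evaluating at (u, v) = (1, -3*pi/4): E = 1, F = 0, G = 2.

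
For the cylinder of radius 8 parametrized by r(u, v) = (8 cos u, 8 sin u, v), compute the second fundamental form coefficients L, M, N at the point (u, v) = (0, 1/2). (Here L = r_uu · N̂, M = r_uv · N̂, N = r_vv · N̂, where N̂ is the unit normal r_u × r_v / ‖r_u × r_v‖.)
L = -8;  M = 0;  N = 0

Compute the unit normal N̂(u, v) = (cos(u), sin(u), 0), and the second partials r_uu, r_uv, r_vv. Take dot products:
  L(u, v) = r_uu · N̂ = -8,
  M(u, v) = r_uv · N̂ = 0,
  N(u, v) = r_vv · N̂ = 0.
Evaluating at (u, v) = (0, 1/2):
  L = -8, M = 0, N = 0.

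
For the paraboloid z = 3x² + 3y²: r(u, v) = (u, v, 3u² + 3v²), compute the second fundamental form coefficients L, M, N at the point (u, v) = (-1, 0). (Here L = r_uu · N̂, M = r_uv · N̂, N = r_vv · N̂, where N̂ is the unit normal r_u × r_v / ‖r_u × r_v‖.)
L = 6*sqrt(37)/37;  M = 0;  N = 6*sqrt(37)/37

Compute the unit normal N̂(u, v) = (-6*u/sqrt(36*u^2 + 36*v^2 + 1), -6*v/sqrt(36*u^2 + 36*v^2 + 1), 1/sqrt(36*u^2 + 36*v^2 + 1)), and the second partials r_uu, r_uv, r_vv. Take dot products:
  L(u, v) = r_uu · N̂ = 6/sqrt(36*u^2 + 36*v^2 + 1),
  M(u, v) = r_uv · N̂ = 0,
  N(u, v) = r_vv · N̂ = 6/sqrt(36*u^2 + 36*v^2 + 1).
Evaluating at (u, v) = (-1, 0):
  L = 6*sqrt(37)/37, M = 0, N = 6*sqrt(37)/37.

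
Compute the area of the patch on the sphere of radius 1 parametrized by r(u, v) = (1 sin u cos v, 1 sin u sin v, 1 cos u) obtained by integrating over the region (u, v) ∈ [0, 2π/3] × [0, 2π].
Area = 3*pi

Area = ∫∫ √(EG − F²) du dv with √(EG − F²) = Abs(sin(u)). Integrating over [0, 2π/3] × [0, 2π] gives 3*pi.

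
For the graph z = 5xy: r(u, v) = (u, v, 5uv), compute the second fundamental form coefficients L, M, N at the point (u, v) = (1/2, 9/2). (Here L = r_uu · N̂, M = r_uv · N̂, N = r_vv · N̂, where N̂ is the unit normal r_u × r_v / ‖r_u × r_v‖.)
L = 0;  M = 5*sqrt(2054)/1027;  N = 0

Compute the unit normal N̂(u, v) = (-5*v/sqrt(25*u^2 + 25*v^2 + 1), -5*u/sqrt(25*u^2 + 25*v^2 + 1), 1/sqrt(25*u^2 + 25*v^2 + 1)), and the second partials r_uu, r_uv, r_vv. Take dot products:
  L(u, v) = r_uu · N̂ = 0,
  M(u, v) = r_uv · N̂ = 5/sqrt(25*u^2 + 25*v^2 + 1),
  N(u, v) = r_vv · N̂ = 0.
Evaluating at (u, v) = (1/2, 9/2):
  L = 0, M = 5*sqrt(2054)/1027, N = 0.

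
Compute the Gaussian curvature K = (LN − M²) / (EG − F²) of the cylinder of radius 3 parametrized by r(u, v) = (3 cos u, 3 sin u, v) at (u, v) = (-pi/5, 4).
K = 0

Coefficients of the first fundamental form: E = 9, F = 0, G = 1.
Coefficients of the second fundamental form: L = -3, M = 0, N = 0.
Assemble K = (LN − M²)/(EG − F²) = 0. At (u, v) = (-pi/5, 4): K = 0.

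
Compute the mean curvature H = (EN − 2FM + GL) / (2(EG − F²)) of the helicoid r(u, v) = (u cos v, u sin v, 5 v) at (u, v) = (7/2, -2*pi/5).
H = 0

With E = 1, F = 0, G = u^2 + 25, L = 0, M = -5/sqrt(u^2 + 25), N = 0, assemble
  H = (EN − 2FM + GL) / (2(EG − F²)) = 0.
At (u, v) = (7/2, -2*pi/5): H = 0.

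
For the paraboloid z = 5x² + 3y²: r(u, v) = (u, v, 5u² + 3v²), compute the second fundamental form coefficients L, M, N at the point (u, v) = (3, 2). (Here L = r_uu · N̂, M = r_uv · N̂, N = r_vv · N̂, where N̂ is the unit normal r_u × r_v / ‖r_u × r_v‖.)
L = 2*sqrt(1045)/209;  M = 0;  N = 6*sqrt(1045)/1045

Compute the unit normal N̂(u, v) = (-10*u/sqrt(100*u^2 + 36*v^2 + 1), -6*v/sqrt(100*u^2 + 36*v^2 + 1), 1/sqrt(100*u^2 + 36*v^2 + 1)), and the second partials r_uu, r_uv, r_vv. Take dot products:
  L(u, v) = r_uu · N̂ = 10/sqrt(100*u^2 + 36*v^2 + 1),
  M(u, v) = r_uv · N̂ = 0,
  N(u, v) = r_vv · N̂ = 6/sqrt(100*u^2 + 36*v^2 + 1).
Evaluating at (u, v) = (3, 2):
  L = 2*sqrt(1045)/209, M = 0, N = 6*sqrt(1045)/1045.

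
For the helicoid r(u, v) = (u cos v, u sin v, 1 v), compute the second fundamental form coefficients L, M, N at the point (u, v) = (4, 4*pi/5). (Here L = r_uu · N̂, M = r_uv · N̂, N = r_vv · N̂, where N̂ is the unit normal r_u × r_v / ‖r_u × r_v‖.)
L = 0;  M = -sqrt(17)/17;  N = 0

Compute the unit normal N̂(u, v) = (sin(v)/sqrt(u^2 + 1), -cos(v)/sqrt(u^2 + 1), u/sqrt(u^2 + 1)), and the second partials r_uu, r_uv, r_vv. Take dot products:
  L(u, v) = r_uu · N̂ = 0,
  M(u, v) = r_uv · N̂ = -1/sqrt(u^2 + 1),
  N(u, v) = r_vv · N̂ = 0.
Evaluating at (u, v) = (4, 4*pi/5):
  L = 0, M = -sqrt(17)/17, N = 0.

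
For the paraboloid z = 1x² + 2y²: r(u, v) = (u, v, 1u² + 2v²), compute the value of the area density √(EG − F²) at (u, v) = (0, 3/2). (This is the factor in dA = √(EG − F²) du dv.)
√(EG − F²)|_{(0, 3/2)} = sqrt(37)

E = 4*u^2 + 1, F = 8*u*v, G = 16*v^2 + 1, so EG − F² = 4*u^2 + 16*v^2 + 1. Taking the positive square root: √(EG − F²) = sqrt(4*u^2 + 16*v^2 + 1). At (u, v) = (0, 3/2): sqrt(37).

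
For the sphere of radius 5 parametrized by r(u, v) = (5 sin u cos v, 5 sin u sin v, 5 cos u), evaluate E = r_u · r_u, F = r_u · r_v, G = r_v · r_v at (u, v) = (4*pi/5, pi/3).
E = 25;  F = 0;  G = 125/8 - 25*sqrt(5)/8

Partials: r_u = (5*cos(u)*cos(v), 5*sin(v)*cos(u), -5*sin(u)), r_v = (-5*sin(u)*sin(v), 5*sin(u)*cos(v), 0). As functions of (u, v):
  E = r_u · r_u = 25,
  F = r_u · r_v = 0,
  G = r_v · r_v = 25*sin(u)^2.
Evaluating at (u, v) = (4*pi/5, pi/3): E = 25, F = 0, G = 125/8 - 25*sqrt(5)/8.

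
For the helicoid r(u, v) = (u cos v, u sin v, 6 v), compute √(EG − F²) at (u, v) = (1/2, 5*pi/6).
√(EG − F²)|_{(1/2, 5*pi/6)} = sqrt(145)/2

E = 1, F = 0, G = u^2 + 36; EG − F² = u^2 + 36; √(EG − F²) = sqrt(u^2 + 36). At the given point: sqrt(145)/2.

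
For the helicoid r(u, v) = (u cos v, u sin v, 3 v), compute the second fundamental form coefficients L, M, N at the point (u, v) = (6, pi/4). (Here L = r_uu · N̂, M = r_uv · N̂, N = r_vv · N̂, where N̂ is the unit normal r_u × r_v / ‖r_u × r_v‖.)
L = 0;  M = -sqrt(5)/5;  N = 0

Compute the unit normal N̂(u, v) = (3*sin(v)/sqrt(u^2 + 9), -3*cos(v)/sqrt(u^2 + 9), u/sqrt(u^2 + 9)), and the second partials r_uu, r_uv, r_vv. Take dot products:
  L(u, v) = r_uu · N̂ = 0,
  M(u, v) = r_uv · N̂ = -3/sqrt(u^2 + 9),
  N(u, v) = r_vv · N̂ = 0.
Evaluating at (u, v) = (6, pi/4):
  L = 0, M = -sqrt(5)/5, N = 0.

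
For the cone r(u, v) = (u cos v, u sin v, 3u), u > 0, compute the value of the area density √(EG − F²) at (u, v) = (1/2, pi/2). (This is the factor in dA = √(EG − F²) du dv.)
√(EG − F²)|_{(1/2, pi/2)} = sqrt(10)/2

E = 10, F = 0, G = u^2, so EG − F² = 10*u^2. Taking the positive square root: √(EG − F²) = sqrt(10)*Abs(u). At (u, v) = (1/2, pi/2): sqrt(10)/2.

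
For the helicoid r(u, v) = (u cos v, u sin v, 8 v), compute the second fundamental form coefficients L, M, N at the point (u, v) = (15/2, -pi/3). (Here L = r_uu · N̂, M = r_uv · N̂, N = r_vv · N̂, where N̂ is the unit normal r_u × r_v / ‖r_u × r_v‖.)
L = 0;  M = -16*sqrt(481)/481;  N = 0

Compute the unit normal N̂(u, v) = (8*sin(v)/sqrt(u^2 + 64), -8*cos(v)/sqrt(u^2 + 64), u/sqrt(u^2 + 64)), and the second partials r_uu, r_uv, r_vv. Take dot products:
  L(u, v) = r_uu · N̂ = 0,
  M(u, v) = r_uv · N̂ = -8/sqrt(u^2 + 64),
  N(u, v) = r_vv · N̂ = 0.
Evaluating at (u, v) = (15/2, -pi/3):
  L = 0, M = -16*sqrt(481)/481, N = 0.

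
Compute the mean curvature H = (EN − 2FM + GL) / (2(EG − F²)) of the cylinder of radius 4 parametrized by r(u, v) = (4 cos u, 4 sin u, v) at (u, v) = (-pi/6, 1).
H = -1/8

With E = 16, F = 0, G = 1, L = -4, M = 0, N = 0, assemble
  H = (EN − 2FM + GL) / (2(EG − F²)) = -1/8.
At (u, v) = (-pi/6, 1): H = -1/8.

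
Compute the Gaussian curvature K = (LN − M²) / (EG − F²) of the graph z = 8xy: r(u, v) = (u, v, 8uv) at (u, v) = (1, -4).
K = -64/1185921

Coefficients of the first fundamental form: E = 64*v^2 + 1, F = 64*u*v, G = 64*u^2 + 1.
Coefficients of the second fundamental form: L = 0, M = 8/sqrt(64*u^2 + 64*v^2 + 1), N = 0.
Assemble K = (LN − M²)/(EG − F²) = -64/(4096*u^4 + 8192*u^2*v^2 + 128*u^2 + 4096*v^4 + 128*v^2 + 1). At (u, v) = (1, -4): K = -64/1185921.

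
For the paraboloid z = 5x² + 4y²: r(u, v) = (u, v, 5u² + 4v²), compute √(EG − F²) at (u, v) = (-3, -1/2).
√(EG − F²)|_{(-3, -1/2)} = sqrt(917)

E = 100*u^2 + 1, F = 80*u*v, G = 64*v^2 + 1; EG − F² = 100*u^2 + 64*v^2 + 1; √(EG − F²) = sqrt(100*u^2 + 64*v^2 + 1). At the given point: sqrt(917).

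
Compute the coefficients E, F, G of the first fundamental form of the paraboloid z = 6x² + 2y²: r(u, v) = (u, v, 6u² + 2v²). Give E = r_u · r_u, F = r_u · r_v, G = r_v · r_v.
E = 144*u^2 + 1;  F = 48*u*v;  G = 16*v^2 + 1

Compute partials: r_u = (1, 0, 12*u), r_v = (0, 1, 4*v). Then
  E = r_u · r_u = 144*u^2 + 1,
  F = r_u · r_v = 48*u*v,
  G = r_v · r_v = 16*v^2 + 1.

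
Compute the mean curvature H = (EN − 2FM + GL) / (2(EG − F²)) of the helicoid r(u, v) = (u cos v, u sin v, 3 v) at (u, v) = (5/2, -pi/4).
H = 0

With E = 1, F = 0, G = u^2 + 9, L = 0, M = -3/sqrt(u^2 + 9), N = 0, assemble
  H = (EN − 2FM + GL) / (2(EG − F²)) = 0.
At (u, v) = (5/2, -pi/4): H = 0.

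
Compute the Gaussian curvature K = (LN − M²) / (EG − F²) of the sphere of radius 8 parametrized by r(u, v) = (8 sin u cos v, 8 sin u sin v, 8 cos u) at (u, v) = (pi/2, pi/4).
K = 1/64

Coefficients of the first fundamental form: E = 64, F = 0, G = 64*sin(u)^2.
Coefficients of the second fundamental form: L = -8*sin(u)/Abs(sin(u)), M = 0, N = -8*sin(u)^3/Abs(sin(u)).
Assemble K = (LN − M²)/(EG − F²) = 1/64. At (u, v) = (pi/2, pi/4): K = 1/64.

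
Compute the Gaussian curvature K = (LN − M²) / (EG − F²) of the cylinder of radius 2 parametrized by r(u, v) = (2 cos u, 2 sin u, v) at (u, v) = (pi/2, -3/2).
K = 0

Coefficients of the first fundamental form: E = 4, F = 0, G = 1.
Coefficients of the second fundamental form: L = -2, M = 0, N = 0.
Assemble K = (LN − M²)/(EG − F²) = 0. At (u, v) = (pi/2, -3/2): K = 0.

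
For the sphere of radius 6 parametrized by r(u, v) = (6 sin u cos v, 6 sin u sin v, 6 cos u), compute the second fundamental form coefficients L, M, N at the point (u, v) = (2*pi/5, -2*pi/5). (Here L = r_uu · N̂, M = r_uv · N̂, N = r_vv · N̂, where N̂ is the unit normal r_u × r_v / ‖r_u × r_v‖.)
L = -6;  M = 0;  N = -15/4 - 3*sqrt(5)/4

Compute the unit normal N̂(u, v) = (sin(u)^2*cos(v)/Abs(sin(u)), sin(u)^2*sin(v)/Abs(sin(u)), sin(2*u)/(2*Abs(sin(u)))), and the second partials r_uu, r_uv, r_vv. Take dot products:
  L(u, v) = r_uu · N̂ = -6*sin(u)/Abs(sin(u)),
  M(u, v) = r_uv · N̂ = 0,
  N(u, v) = r_vv · N̂ = -6*sin(u)^3/Abs(sin(u)).
Evaluating at (u, v) = (2*pi/5, -2*pi/5):
  L = -6, M = 0, N = -15/4 - 3*sqrt(5)/4.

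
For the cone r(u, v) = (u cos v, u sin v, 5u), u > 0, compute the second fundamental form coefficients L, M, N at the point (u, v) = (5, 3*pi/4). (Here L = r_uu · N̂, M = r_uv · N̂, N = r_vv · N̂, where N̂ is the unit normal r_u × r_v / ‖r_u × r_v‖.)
L = 0;  M = 0;  N = 25*sqrt(26)/26

Compute the unit normal N̂(u, v) = (-5*sqrt(26)*u*cos(v)/(26*Abs(u)), -5*sqrt(26)*u*sin(v)/(26*Abs(u)), sqrt(26)*u/(26*Abs(u))), and the second partials r_uu, r_uv, r_vv. Take dot products:
  L(u, v) = r_uu · N̂ = 0,
  M(u, v) = r_uv · N̂ = 0,
  N(u, v) = r_vv · N̂ = 5*sqrt(26)*u^2/(26*Abs(u)).
Evaluating at (u, v) = (5, 3*pi/4):
  L = 0, M = 0, N = 25*sqrt(26)/26.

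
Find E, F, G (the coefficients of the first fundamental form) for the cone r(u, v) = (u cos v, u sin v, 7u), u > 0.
E = 50;  F = 0;  G = u^2

Compute partials: r_u = (cos(v), sin(v), 7), r_v = (-u*sin(v), u*cos(v), 0). Then
  E = r_u · r_u = 50,
  F = r_u · r_v = 0,
  G = r_v · r_v = u^2.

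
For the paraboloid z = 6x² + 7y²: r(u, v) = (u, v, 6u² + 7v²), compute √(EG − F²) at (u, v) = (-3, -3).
√(EG − F²)|_{(-3, -3)} = sqrt(3061)

E = 144*u^2 + 1, F = 168*u*v, G = 196*v^2 + 1; EG − F² = 144*u^2 + 196*v^2 + 1; √(EG − F²) = sqrt(144*u^2 + 196*v^2 + 1). At the given point: sqrt(3061).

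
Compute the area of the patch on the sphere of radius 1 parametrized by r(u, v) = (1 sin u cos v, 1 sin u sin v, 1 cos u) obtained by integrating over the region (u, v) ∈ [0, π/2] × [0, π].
Area = pi

Area = ∫∫ √(EG − F²) du dv with √(EG − F²) = Abs(sin(u)). Integrating over [0, π/2] × [0, π] gives pi.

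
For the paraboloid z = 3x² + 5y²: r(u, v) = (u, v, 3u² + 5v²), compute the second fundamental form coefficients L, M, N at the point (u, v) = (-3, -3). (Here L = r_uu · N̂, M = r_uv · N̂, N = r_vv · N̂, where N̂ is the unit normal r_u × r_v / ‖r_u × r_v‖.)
L = 6/35;  M = 0;  N = 2/7

Compute the unit normal N̂(u, v) = (-6*u/sqrt(36*u^2 + 100*v^2 + 1), -10*v/sqrt(36*u^2 + 100*v^2 + 1), 1/sqrt(36*u^2 + 100*v^2 + 1)), and the second partials r_uu, r_uv, r_vv. Take dot products:
  L(u, v) = r_uu · N̂ = 6/sqrt(36*u^2 + 100*v^2 + 1),
  M(u, v) = r_uv · N̂ = 0,
  N(u, v) = r_vv · N̂ = 10/sqrt(36*u^2 + 100*v^2 + 1).
Evaluating at (u, v) = (-3, -3):
  L = 6/35, M = 0, N = 2/7.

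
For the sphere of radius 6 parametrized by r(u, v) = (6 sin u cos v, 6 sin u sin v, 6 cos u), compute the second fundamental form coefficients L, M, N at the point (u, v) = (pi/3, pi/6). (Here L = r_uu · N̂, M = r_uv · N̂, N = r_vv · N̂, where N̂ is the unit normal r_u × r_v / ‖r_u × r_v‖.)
L = -6;  M = 0;  N = -9/2

Compute the unit normal N̂(u, v) = (sin(u)^2*cos(v)/Abs(sin(u)), sin(u)^2*sin(v)/Abs(sin(u)), sin(2*u)/(2*Abs(sin(u)))), and the second partials r_uu, r_uv, r_vv. Take dot products:
  L(u, v) = r_uu · N̂ = -6*sin(u)/Abs(sin(u)),
  M(u, v) = r_uv · N̂ = 0,
  N(u, v) = r_vv · N̂ = -6*sin(u)^3/Abs(sin(u)).
Evaluating at (u, v) = (pi/3, pi/6):
  L = -6, M = 0, N = -9/2.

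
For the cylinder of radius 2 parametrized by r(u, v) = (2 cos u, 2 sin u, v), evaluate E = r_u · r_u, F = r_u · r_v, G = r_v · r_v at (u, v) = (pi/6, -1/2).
E = 4;  F = 0;  G = 1

Partials: r_u = (-2*sin(u), 2*cos(u), 0), r_v = (0, 0, 1). As functions of (u, v):
  E = r_u · r_u = 4,
  F = r_u · r_v = 0,
  G = r_v · r_v = 1.
Evaluating at (u, v) = (pi/6, -1/2): E = 4, F = 0, G = 1.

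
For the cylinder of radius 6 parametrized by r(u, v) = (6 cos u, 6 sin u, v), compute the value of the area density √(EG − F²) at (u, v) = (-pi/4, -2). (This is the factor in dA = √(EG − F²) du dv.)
√(EG − F²)|_{(-pi/4, -2)} = 6

E = 36, F = 0, G = 1, so EG − F² = 36. Taking the positive square root: √(EG − F²) = 6. At (u, v) = (-pi/4, -2): 6.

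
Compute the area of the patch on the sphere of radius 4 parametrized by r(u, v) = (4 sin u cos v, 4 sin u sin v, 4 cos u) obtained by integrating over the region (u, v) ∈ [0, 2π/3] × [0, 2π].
Area = 48*pi

Area = ∫∫ √(EG − F²) du dv with √(EG − F²) = 16*Abs(sin(u)). Integrating over [0, 2π/3] × [0, 2π] gives 48*pi.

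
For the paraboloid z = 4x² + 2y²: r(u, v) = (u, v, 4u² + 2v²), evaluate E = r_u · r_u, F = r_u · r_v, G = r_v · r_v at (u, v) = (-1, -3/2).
E = 65;  F = 48;  G = 37

Partials: r_u = (1, 0, 8*u), r_v = (0, 1, 4*v). As functions of (u, v):
  E = r_u · r_u = 64*u^2 + 1,
  F = r_u · r_v = 32*u*v,
  G = r_v · r_v = 16*v^2 + 1.
Evaluating at (u, v) = (-1, -3/2): E = 65, F = 48, G = 37.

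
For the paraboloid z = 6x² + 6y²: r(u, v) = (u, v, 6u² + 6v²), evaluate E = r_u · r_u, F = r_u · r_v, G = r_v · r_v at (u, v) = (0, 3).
E = 1;  F = 0;  G = 1297

Partials: r_u = (1, 0, 12*u), r_v = (0, 1, 12*v). As functions of (u, v):
  E = r_u · r_u = 144*u^2 + 1,
  F = r_u · r_v = 144*u*v,
  G = r_v · r_v = 144*v^2 + 1.
Evaluating at (u, v) = (0, 3): E = 1, F = 0, G = 1297.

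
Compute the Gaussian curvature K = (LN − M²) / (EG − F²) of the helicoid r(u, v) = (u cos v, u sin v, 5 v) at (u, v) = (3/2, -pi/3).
K = -400/11881

Coefficients of the first fundamental form: E = 1, F = 0, G = u^2 + 25.
Coefficients of the second fundamental form: L = 0, M = -5/sqrt(u^2 + 25), N = 0.
Assemble K = (LN − M²)/(EG − F²) = -25/(u^2 + 25)^2. At (u, v) = (3/2, -pi/3): K = -400/11881.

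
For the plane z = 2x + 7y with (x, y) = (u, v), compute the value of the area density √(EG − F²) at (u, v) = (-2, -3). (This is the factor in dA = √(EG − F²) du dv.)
√(EG − F²)|_{(-2, -3)} = 3*sqrt(6)

E = 5, F = 14, G = 50, so EG − F² = 54. Taking the positive square root: √(EG − F²) = 3*sqrt(6). At (u, v) = (-2, -3): 3*sqrt(6).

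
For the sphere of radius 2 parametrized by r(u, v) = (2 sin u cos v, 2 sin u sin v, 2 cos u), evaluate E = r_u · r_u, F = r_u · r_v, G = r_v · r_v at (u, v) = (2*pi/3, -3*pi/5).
E = 4;  F = 0;  G = 3

Partials: r_u = (2*cos(u)*cos(v), 2*sin(v)*cos(u), -2*sin(u)), r_v = (-2*sin(u)*sin(v), 2*sin(u)*cos(v), 0). As functions of (u, v):
  E = r_u · r_u = 4,
  F = r_u · r_v = 0,
  G = r_v · r_v = 4*sin(u)^2.
Evaluating at (u, v) = (2*pi/3, -3*pi/5): E = 4, F = 0, G = 3.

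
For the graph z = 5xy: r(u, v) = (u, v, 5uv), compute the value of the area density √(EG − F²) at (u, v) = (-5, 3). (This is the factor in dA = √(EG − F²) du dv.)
√(EG − F²)|_{(-5, 3)} = sqrt(851)

E = 25*v^2 + 1, F = 25*u*v, G = 25*u^2 + 1, so EG − F² = 25*u^2 + 25*v^2 + 1. Taking the positive square root: √(EG − F²) = sqrt(25*u^2 + 25*v^2 + 1). At (u, v) = (-5, 3): sqrt(851).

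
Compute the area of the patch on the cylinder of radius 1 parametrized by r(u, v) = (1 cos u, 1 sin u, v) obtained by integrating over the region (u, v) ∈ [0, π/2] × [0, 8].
Area = 4*pi

Area = ∫∫ √(EG − F²) du dv with √(EG − F²) = 1. Integrating over [0, π/2] × [0, 8] gives 4*pi.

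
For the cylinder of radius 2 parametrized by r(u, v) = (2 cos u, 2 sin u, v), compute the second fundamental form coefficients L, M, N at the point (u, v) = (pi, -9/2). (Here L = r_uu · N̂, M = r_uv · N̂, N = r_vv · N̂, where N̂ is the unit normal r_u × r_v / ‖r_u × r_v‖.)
L = -2;  M = 0;  N = 0

Compute the unit normal N̂(u, v) = (cos(u), sin(u), 0), and the second partials r_uu, r_uv, r_vv. Take dot products:
  L(u, v) = r_uu · N̂ = -2,
  M(u, v) = r_uv · N̂ = 0,
  N(u, v) = r_vv · N̂ = 0.
Evaluating at (u, v) = (pi, -9/2):
  L = -2, M = 0, N = 0.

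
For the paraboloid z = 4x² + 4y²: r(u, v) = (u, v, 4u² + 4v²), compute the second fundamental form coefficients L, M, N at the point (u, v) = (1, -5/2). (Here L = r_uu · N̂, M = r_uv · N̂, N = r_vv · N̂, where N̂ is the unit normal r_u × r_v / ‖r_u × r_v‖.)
L = 8*sqrt(465)/465;  M = 0;  N = 8*sqrt(465)/465

Compute the unit normal N̂(u, v) = (-8*u/sqrt(64*u^2 + 64*v^2 + 1), -8*v/sqrt(64*u^2 + 64*v^2 + 1), 1/sqrt(64*u^2 + 64*v^2 + 1)), and the second partials r_uu, r_uv, r_vv. Take dot products:
  L(u, v) = r_uu · N̂ = 8/sqrt(64*u^2 + 64*v^2 + 1),
  M(u, v) = r_uv · N̂ = 0,
  N(u, v) = r_vv · N̂ = 8/sqrt(64*u^2 + 64*v^2 + 1).
Evaluating at (u, v) = (1, -5/2):
  L = 8*sqrt(465)/465, M = 0, N = 8*sqrt(465)/465.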